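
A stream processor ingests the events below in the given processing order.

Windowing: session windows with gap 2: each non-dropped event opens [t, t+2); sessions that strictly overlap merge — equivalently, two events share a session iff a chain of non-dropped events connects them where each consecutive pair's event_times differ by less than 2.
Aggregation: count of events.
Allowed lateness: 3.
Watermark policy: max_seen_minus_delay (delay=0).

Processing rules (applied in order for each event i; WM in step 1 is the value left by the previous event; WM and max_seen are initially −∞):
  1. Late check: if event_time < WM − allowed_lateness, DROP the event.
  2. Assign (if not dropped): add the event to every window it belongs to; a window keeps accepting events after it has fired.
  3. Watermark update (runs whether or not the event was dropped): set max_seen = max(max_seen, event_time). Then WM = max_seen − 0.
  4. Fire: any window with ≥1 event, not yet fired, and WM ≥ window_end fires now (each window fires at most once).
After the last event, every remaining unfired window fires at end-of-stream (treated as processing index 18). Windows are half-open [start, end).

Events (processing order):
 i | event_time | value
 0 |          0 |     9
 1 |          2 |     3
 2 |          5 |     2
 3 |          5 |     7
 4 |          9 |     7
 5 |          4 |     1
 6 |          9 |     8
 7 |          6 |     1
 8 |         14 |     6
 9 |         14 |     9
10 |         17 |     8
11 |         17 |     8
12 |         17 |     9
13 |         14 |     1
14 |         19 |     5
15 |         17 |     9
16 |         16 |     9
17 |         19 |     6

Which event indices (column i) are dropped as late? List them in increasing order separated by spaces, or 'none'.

i=0 t=0 v=9: → [0,2); WM=0
i=1 t=2 v=3: → [2,4); WM=2
i=2 t=5 v=2: → [5,7); WM=5
i=3 t=5 v=7: → [5,7); WM=5
i=4 t=9 v=7: → [9,11); WM=9
i=5 t=4 v=1: DROP (t<9-3); WM=9
i=6 t=9 v=8: → [9,11); WM=9
i=7 t=6 v=1: → [5,8); WM=9
i=8 t=14 v=6: → [14,16); WM=14
i=9 t=14 v=9: → [14,16); WM=14
i=10 t=17 v=8: → [17,19); WM=17
i=11 t=17 v=8: → [17,19); WM=17
i=12 t=17 v=9: → [17,19); WM=17
i=13 t=14 v=1: → [14,16); WM=17
i=14 t=19 v=5: → [19,21); WM=19
i=15 t=17 v=9: → [17,19); WM=19
i=16 t=16 v=9: → [16,19); WM=19
i=17 t=19 v=6: → [19,21); WM=19

5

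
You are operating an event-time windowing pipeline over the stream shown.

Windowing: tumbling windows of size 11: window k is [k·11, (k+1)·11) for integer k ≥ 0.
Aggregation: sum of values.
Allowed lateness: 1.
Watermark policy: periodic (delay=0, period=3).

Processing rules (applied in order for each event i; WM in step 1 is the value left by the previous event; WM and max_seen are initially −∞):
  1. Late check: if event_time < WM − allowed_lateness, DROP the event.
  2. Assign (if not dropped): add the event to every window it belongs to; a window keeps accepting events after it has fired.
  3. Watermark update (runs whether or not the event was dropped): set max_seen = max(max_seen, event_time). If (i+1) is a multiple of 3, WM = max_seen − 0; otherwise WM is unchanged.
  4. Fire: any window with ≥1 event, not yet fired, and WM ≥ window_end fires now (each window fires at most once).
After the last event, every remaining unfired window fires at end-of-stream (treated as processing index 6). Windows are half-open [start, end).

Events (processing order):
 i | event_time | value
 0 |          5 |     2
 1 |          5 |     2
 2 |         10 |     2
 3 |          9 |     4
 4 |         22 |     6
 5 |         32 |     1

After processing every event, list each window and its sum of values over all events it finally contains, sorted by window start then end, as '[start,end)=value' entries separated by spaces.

i=0 t=5 v=2: → [0,11); WM=−∞
i=1 t=5 v=2: → [0,11); WM=−∞
i=2 t=10 v=2: → [0,11); WM=10
i=3 t=9 v=4: → [0,11); WM=10
i=4 t=22 v=6: → [22,33); WM=10
i=5 t=32 v=1: → [22,33); WM=32; [0,11) fires=10

[0,11)=10 [22,33)=7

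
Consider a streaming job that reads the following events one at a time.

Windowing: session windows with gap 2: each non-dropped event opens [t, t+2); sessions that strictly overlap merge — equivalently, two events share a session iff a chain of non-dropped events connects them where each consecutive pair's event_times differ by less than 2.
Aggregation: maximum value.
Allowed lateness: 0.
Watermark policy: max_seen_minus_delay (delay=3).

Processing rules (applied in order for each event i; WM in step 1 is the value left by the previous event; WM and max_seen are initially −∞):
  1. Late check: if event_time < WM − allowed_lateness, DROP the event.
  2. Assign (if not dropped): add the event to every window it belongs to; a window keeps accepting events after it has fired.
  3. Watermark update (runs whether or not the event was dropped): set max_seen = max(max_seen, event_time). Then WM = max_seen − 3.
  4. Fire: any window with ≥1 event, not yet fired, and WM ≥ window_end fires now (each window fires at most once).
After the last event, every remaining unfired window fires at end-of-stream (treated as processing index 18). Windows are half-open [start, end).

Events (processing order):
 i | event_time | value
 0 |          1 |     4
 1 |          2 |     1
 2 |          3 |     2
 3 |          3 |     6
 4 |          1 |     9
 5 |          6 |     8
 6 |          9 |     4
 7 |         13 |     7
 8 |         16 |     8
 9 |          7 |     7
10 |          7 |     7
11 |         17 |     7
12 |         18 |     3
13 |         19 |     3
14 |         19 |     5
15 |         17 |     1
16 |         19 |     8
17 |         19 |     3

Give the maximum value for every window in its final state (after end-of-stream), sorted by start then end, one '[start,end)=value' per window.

i=0 t=1 v=4: → [1,3); WM=-2
i=1 t=2 v=1: → [1,4); WM=-1
i=2 t=3 v=2: → [1,5); WM=0
i=3 t=3 v=6: → [1,5); WM=0
i=4 t=1 v=9: → [1,5); WM=0
i=5 t=6 v=8: → [6,8); WM=3
i=6 t=9 v=4: → [9,11); WM=6
i=7 t=13 v=7: → [13,15); WM=10
i=8 t=16 v=8: → [16,18); WM=13
i=9 t=7 v=7: DROP (t<13-0); WM=13
i=10 t=7 v=7: DROP (t<13-0); WM=13
i=11 t=17 v=7: → [16,19); WM=14
i=12 t=18 v=3: → [16,20); WM=15
i=13 t=19 v=3: → [16,21); WM=16
i=14 t=19 v=5: → [16,21); WM=16
i=15 t=17 v=1: → [16,21); WM=16
i=16 t=19 v=8: → [16,21); WM=16
i=17 t=19 v=3: → [16,21); WM=16

[1,5)=9 [6,8)=8 [9,11)=4 [13,15)=7 [16,21)=8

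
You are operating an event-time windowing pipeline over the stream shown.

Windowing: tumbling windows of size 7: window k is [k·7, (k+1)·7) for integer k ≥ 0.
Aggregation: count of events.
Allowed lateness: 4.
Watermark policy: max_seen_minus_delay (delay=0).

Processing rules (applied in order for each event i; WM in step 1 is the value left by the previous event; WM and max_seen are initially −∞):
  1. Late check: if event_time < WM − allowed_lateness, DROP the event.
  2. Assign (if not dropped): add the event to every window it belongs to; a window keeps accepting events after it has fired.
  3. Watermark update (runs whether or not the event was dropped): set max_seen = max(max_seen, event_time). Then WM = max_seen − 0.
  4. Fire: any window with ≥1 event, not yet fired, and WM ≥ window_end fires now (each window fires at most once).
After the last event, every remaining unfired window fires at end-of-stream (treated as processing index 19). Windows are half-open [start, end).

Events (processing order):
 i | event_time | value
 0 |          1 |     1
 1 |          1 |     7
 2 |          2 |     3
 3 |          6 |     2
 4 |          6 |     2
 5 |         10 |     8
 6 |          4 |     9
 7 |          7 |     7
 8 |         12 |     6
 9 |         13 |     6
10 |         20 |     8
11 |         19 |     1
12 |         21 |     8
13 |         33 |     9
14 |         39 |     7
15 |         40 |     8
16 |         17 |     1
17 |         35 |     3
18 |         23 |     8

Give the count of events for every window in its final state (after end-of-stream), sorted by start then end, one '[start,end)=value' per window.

i=0 t=1 v=1: → [0,7); WM=1
i=1 t=1 v=7: → [0,7); WM=1
i=2 t=2 v=3: → [0,7); WM=2
i=3 t=6 v=2: → [0,7); WM=6
i=4 t=6 v=2: → [0,7); WM=6
i=5 t=10 v=8: → [7,14); WM=10; [0,7) fires=5
i=6 t=4 v=9: DROP (t<10-4); WM=10
i=7 t=7 v=7: → [7,14); WM=10
i=8 t=12 v=6: → [7,14); WM=12
i=9 t=13 v=6: → [7,14); WM=13
i=10 t=20 v=8: → [14,21); WM=20; [7,14) fires=4
i=11 t=19 v=1: → [14,21); WM=20
i=12 t=21 v=8: → [21,28); WM=21; [14,21) fires=2
i=13 t=33 v=9: → [28,35); WM=33; [21,28) fires=1
i=14 t=39 v=7: → [35,42); WM=39; [28,35) fires=1
i=15 t=40 v=8: → [35,42); WM=40
i=16 t=17 v=1: DROP (t<40-4); WM=40
i=17 t=35 v=3: DROP (t<40-4); WM=40
i=18 t=23 v=8: DROP (t<40-4); WM=40

[0,7)=5 [7,14)=4 [14,21)=2 [21,28)=1 [28,35)=1 [35,42)=2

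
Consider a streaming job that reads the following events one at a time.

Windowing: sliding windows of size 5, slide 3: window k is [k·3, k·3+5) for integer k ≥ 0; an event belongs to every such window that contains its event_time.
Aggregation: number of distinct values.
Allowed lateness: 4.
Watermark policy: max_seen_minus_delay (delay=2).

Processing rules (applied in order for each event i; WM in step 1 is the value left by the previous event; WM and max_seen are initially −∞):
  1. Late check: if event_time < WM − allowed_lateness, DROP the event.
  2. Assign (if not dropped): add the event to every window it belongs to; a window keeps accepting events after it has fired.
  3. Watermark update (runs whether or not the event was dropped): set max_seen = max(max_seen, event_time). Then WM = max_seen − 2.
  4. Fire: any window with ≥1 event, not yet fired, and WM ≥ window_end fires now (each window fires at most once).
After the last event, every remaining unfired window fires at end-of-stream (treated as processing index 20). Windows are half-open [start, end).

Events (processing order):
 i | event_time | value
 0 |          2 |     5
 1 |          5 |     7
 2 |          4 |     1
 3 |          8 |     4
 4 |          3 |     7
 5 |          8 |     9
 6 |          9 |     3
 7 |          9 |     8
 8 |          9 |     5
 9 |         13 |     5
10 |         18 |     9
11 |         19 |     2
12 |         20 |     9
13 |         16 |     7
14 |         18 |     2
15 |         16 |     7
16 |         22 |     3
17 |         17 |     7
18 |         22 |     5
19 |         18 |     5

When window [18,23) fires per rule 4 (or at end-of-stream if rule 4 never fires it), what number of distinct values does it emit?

4

i=0 t=2 v=5: → [0,5); WM=0
i=1 t=5 v=7: → [3,8); WM=3
i=2 t=4 v=1: → [3,8),[0,5); WM=3
i=3 t=8 v=4: → [6,11); WM=6; [0,5) fires=2
i=4 t=3 v=7: → [3,8),[0,5); WM=6
i=5 t=8 v=9: → [6,11); WM=6
i=6 t=9 v=3: → [9,14),[6,11); WM=7
i=7 t=9 v=8: → [9,14),[6,11); WM=7
i=8 t=9 v=5: → [9,14),[6,11); WM=7
i=9 t=13 v=5: → [12,17),[9,14); WM=11; [3,8) fires=2 [6,11) fires=5
i=10 t=18 v=9: → [18,23),[15,20); WM=16; [9,14) fires=3
i=11 t=19 v=2: → [18,23),[15,20); WM=17; [12,17) fires=1
i=12 t=20 v=9: → [18,23); WM=18
i=13 t=16 v=7: → [15,20),[12,17); WM=18
i=14 t=18 v=2: → [18,23),[15,20); WM=18
i=15 t=16 v=7: → [15,20),[12,17); WM=18
i=16 t=22 v=3: → [21,26),[18,23); WM=20; [15,20) fires=3
i=17 t=17 v=7: → [15,20); WM=20
i=18 t=22 v=5: → [21,26),[18,23); WM=20
i=19 t=18 v=5: → [18,23),[15,20); WM=20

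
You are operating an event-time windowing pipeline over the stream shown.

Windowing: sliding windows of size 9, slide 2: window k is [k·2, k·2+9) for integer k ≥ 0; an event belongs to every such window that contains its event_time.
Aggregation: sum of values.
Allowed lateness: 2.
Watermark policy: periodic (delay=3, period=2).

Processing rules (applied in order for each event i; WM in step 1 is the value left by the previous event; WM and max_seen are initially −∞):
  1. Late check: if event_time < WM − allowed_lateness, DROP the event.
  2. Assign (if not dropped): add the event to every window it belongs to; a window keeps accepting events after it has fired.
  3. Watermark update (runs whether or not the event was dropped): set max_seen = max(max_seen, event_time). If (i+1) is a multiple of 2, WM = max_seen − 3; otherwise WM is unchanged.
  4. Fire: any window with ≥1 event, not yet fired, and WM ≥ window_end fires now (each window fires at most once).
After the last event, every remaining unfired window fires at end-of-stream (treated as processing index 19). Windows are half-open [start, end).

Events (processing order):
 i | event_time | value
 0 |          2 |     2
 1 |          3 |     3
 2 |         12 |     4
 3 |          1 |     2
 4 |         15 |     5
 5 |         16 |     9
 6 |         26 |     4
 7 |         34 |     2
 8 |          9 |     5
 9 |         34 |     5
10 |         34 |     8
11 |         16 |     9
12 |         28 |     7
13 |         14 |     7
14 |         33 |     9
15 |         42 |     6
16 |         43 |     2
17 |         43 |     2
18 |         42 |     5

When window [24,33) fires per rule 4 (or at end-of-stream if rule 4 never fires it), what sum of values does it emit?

4

i=0 t=2 v=2: → [2,11),[0,9); WM=−∞
i=1 t=3 v=3: → [2,11),[0,9); WM=0
i=2 t=12 v=4: → [12,21),[10,19),[8,17),[6,15),[4,13); WM=0
i=3 t=1 v=2: → [0,9); WM=9; [0,9) fires=7
i=4 t=15 v=5: → [14,23),[12,21),[10,19),[8,17); WM=9
i=5 t=16 v=9: → [16,25),[14,23),[12,21),[10,19),[8,17); WM=13; [2,11) fires=5 [4,13) fires=4
i=6 t=26 v=4: → [26,35),[24,33),[22,31),[20,29),[18,27); WM=13
i=7 t=34 v=2: → [34,43),[32,41),[30,39),[28,37),[26,35); WM=31; [6,15) fires=4 [8,17) fires=18 [10,19) fires=18 [12,21) fires=18 [14,23) fires=14 [16,25) fires=9 [18,27) fires=4 [20,29) fires=4 [22,31) fires=4
i=8 t=9 v=5: DROP (t<31-2); WM=31
i=9 t=34 v=5: → [34,43),[32,41),[30,39),[28,37),[26,35); WM=31
i=10 t=34 v=8: → [34,43),[32,41),[30,39),[28,37),[26,35); WM=31
i=11 t=16 v=9: DROP (t<31-2); WM=31
i=12 t=28 v=7: DROP (t<31-2); WM=31
i=13 t=14 v=7: DROP (t<31-2); WM=31
i=14 t=33 v=9: → [32,41),[30,39),[28,37),[26,35); WM=31
i=15 t=42 v=6: → [42,51),[40,49),[38,47),[36,45),[34,43); WM=39; [24,33) fires=4 [26,35) fires=28 [28,37) fires=24 [30,39) fires=24
i=16 t=43 v=2: → [42,51),[40,49),[38,47),[36,45); WM=39
i=17 t=43 v=2: → [42,51),[40,49),[38,47),[36,45); WM=40
i=18 t=42 v=5: → [42,51),[40,49),[38,47),[36,45),[34,43); WM=40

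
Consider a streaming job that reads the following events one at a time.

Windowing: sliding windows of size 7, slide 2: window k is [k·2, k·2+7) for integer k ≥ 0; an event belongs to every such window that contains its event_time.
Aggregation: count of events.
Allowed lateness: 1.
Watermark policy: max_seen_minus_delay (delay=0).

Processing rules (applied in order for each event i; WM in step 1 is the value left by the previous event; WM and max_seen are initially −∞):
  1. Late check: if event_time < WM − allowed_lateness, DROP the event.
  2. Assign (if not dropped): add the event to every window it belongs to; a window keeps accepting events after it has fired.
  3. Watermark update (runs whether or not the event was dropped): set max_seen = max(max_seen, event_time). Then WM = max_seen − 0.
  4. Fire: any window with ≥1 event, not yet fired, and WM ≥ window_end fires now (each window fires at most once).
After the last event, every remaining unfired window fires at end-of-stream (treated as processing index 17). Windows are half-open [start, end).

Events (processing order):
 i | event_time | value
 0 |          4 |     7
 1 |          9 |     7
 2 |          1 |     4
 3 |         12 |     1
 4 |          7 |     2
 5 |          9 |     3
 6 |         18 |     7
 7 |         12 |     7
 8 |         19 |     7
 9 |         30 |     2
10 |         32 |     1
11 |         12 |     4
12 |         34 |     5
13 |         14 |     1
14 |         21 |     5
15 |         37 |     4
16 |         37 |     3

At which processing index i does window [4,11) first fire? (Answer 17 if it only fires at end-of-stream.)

3

i=0 t=4 v=7: → [4,11),[2,9),[0,7); WM=4
i=1 t=9 v=7: → [8,15),[6,13),[4,11); WM=9; [0,7) fires=1 [2,9) fires=1
i=2 t=1 v=4: DROP (t<9-1); WM=9
i=3 t=12 v=1: → [12,19),[10,17),[8,15),[6,13); WM=12; [4,11) fires=2
i=4 t=7 v=2: DROP (t<12-1); WM=12
i=5 t=9 v=3: DROP (t<12-1); WM=12
i=6 t=18 v=7: → [18,25),[16,23),[14,21),[12,19); WM=18; [6,13) fires=2 [8,15) fires=2 [10,17) fires=1
i=7 t=12 v=7: DROP (t<18-1); WM=18
i=8 t=19 v=7: → [18,25),[16,23),[14,21); WM=19; [12,19) fires=2
i=9 t=30 v=2: → [30,37),[28,35),[26,33),[24,31); WM=30; [14,21) fires=2 [16,23) fires=2 [18,25) fires=2
i=10 t=32 v=1: → [32,39),[30,37),[28,35),[26,33); WM=32; [24,31) fires=1
i=11 t=12 v=4: DROP (t<32-1); WM=32
i=12 t=34 v=5: → [34,41),[32,39),[30,37),[28,35); WM=34; [26,33) fires=2
i=13 t=14 v=1: DROP (t<34-1); WM=34
i=14 t=21 v=5: DROP (t<34-1); WM=34
i=15 t=37 v=4: → [36,43),[34,41),[32,39); WM=37; [28,35) fires=3 [30,37) fires=3
i=16 t=37 v=3: → [36,43),[34,41),[32,39); WM=37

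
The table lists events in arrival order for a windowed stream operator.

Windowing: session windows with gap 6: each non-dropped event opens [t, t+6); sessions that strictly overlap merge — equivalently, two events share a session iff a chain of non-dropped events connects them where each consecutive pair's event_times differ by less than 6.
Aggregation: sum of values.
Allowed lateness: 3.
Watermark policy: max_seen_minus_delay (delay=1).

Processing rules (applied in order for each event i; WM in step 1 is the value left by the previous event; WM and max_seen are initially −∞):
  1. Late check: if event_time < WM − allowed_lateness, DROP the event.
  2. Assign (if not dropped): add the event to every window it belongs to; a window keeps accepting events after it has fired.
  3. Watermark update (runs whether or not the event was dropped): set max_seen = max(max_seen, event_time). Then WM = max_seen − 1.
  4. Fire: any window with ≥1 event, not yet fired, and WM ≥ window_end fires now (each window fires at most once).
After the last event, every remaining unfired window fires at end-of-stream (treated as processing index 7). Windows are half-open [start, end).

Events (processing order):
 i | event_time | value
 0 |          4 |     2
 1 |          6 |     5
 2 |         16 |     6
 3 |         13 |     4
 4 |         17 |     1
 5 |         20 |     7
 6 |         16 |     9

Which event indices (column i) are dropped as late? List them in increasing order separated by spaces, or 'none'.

i=0 t=4 v=2: → [4,10); WM=3
i=1 t=6 v=5: → [4,12); WM=5
i=2 t=16 v=6: → [16,22); WM=15
i=3 t=13 v=4: → [13,22); WM=15
i=4 t=17 v=1: → [13,23); WM=16
i=5 t=20 v=7: → [13,26); WM=19
i=6 t=16 v=9: → [13,26); WM=19

none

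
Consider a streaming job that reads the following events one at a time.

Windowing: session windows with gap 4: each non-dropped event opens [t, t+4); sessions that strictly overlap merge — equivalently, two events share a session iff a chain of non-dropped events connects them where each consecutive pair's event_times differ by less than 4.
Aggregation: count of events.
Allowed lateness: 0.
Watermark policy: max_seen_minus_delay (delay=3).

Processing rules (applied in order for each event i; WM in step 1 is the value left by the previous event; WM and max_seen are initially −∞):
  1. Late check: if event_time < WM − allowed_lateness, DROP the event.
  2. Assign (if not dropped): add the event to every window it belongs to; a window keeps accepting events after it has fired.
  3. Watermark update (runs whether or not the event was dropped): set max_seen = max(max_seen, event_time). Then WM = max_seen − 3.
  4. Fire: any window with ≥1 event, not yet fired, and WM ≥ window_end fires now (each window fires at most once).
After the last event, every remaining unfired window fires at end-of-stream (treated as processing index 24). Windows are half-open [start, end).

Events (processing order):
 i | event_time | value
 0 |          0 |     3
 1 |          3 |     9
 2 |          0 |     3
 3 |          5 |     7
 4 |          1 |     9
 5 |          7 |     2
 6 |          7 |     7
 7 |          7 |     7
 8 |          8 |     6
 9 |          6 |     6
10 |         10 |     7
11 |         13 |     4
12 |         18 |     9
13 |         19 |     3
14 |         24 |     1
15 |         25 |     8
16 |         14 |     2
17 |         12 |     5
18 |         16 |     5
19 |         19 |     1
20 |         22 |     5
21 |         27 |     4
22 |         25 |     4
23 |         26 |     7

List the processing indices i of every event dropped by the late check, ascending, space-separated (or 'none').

4 16 17 18 19

i=0 t=0 v=3: → [0,4); WM=-3
i=1 t=3 v=9: → [0,7); WM=0
i=2 t=0 v=3: → [0,7); WM=0
i=3 t=5 v=7: → [0,9); WM=2
i=4 t=1 v=9: DROP (t<2-0); WM=2
i=5 t=7 v=2: → [0,11); WM=4
i=6 t=7 v=7: → [0,11); WM=4
i=7 t=7 v=7: → [0,11); WM=4
i=8 t=8 v=6: → [0,12); WM=5
i=9 t=6 v=6: → [0,12); WM=5
i=10 t=10 v=7: → [0,14); WM=7
i=11 t=13 v=4: → [0,17); WM=10
i=12 t=18 v=9: → [18,22); WM=15
i=13 t=19 v=3: → [18,23); WM=16
i=14 t=24 v=1: → [24,28); WM=21
i=15 t=25 v=8: → [24,29); WM=22
i=16 t=14 v=2: DROP (t<22-0); WM=22
i=17 t=12 v=5: DROP (t<22-0); WM=22
i=18 t=16 v=5: DROP (t<22-0); WM=22
i=19 t=19 v=1: DROP (t<22-0); WM=22
i=20 t=22 v=5: → [18,29); WM=22
i=21 t=27 v=4: → [18,31); WM=24
i=22 t=25 v=4: → [18,31); WM=24
i=23 t=26 v=7: → [18,31); WM=24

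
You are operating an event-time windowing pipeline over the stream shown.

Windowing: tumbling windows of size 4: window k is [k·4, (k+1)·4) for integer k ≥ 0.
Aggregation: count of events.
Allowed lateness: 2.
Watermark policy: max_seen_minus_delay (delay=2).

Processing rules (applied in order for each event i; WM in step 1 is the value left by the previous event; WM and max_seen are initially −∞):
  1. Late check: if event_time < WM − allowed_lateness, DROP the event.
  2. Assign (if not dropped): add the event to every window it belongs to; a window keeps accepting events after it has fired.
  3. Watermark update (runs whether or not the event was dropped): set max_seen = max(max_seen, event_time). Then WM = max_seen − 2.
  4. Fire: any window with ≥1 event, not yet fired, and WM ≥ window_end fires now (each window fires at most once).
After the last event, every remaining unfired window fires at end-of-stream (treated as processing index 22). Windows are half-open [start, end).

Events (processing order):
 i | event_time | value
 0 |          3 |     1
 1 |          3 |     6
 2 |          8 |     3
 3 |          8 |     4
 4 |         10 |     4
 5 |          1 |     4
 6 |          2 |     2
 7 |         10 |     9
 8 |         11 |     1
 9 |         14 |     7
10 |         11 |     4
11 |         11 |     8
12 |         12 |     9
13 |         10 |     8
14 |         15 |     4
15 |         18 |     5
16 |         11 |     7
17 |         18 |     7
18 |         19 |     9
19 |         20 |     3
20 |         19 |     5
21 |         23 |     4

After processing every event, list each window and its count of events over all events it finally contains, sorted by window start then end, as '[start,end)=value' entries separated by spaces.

[0,4)=2 [8,12)=8 [12,16)=3 [16,20)=4 [20,24)=2

i=0 t=3 v=1: → [0,4); WM=1
i=1 t=3 v=6: → [0,4); WM=1
i=2 t=8 v=3: → [8,12); WM=6; [0,4) fires=2
i=3 t=8 v=4: → [8,12); WM=6
i=4 t=10 v=4: → [8,12); WM=8
i=5 t=1 v=4: DROP (t<8-2); WM=8
i=6 t=2 v=2: DROP (t<8-2); WM=8
i=7 t=10 v=9: → [8,12); WM=8
i=8 t=11 v=1: → [8,12); WM=9
i=9 t=14 v=7: → [12,16); WM=12; [8,12) fires=5
i=10 t=11 v=4: → [8,12); WM=12
i=11 t=11 v=8: → [8,12); WM=12
i=12 t=12 v=9: → [12,16); WM=12
i=13 t=10 v=8: → [8,12); WM=12
i=14 t=15 v=4: → [12,16); WM=13
i=15 t=18 v=5: → [16,20); WM=16; [12,16) fires=3
i=16 t=11 v=7: DROP (t<16-2); WM=16
i=17 t=18 v=7: → [16,20); WM=16
i=18 t=19 v=9: → [16,20); WM=17
i=19 t=20 v=3: → [20,24); WM=18
i=20 t=19 v=5: → [16,20); WM=18
i=21 t=23 v=4: → [20,24); WM=21; [16,20) fires=4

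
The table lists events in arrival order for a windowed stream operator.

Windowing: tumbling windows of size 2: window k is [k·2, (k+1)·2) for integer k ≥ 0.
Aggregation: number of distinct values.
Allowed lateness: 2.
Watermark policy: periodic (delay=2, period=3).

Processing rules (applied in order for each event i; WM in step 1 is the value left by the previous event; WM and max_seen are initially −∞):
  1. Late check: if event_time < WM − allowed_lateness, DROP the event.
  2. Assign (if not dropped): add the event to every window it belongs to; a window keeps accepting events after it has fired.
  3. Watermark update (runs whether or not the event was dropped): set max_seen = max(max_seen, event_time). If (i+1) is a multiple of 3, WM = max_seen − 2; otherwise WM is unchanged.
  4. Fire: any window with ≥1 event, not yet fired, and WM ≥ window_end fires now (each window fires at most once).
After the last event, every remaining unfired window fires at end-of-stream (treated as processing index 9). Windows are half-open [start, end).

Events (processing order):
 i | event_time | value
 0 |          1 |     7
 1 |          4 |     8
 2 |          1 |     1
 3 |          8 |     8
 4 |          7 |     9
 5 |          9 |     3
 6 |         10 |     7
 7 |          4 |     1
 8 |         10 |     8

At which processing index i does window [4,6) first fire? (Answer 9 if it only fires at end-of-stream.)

5

i=0 t=1 v=7: → [0,2); WM=−∞
i=1 t=4 v=8: → [4,6); WM=−∞
i=2 t=1 v=1: → [0,2); WM=2; [0,2) fires=2
i=3 t=8 v=8: → [8,10); WM=2
i=4 t=7 v=9: → [6,8); WM=2
i=5 t=9 v=3: → [8,10); WM=7; [4,6) fires=1
i=6 t=10 v=7: → [10,12); WM=7
i=7 t=4 v=1: DROP (t<7-2); WM=7
i=8 t=10 v=8: → [10,12); WM=8; [6,8) fires=1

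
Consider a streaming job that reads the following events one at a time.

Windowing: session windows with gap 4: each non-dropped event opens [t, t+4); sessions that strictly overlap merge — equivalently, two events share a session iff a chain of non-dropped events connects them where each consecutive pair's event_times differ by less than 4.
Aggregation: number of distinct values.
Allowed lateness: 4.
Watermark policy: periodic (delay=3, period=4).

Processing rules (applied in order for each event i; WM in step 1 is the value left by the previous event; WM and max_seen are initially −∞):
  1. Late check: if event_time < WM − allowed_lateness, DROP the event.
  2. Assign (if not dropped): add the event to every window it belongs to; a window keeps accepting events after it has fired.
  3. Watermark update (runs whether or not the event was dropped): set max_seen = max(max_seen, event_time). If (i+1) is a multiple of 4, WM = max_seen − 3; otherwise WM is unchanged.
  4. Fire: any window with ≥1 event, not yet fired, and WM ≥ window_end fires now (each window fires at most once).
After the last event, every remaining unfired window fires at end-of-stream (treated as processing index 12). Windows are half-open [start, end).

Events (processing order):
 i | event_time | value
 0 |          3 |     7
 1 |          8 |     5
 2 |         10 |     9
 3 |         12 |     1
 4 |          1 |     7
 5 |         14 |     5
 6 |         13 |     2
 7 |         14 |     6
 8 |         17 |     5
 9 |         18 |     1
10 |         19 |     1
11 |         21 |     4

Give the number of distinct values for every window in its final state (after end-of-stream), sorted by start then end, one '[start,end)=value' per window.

[3,7)=1 [8,25)=6

i=0 t=3 v=7: → [3,7); WM=−∞
i=1 t=8 v=5: → [8,12); WM=−∞
i=2 t=10 v=9: → [8,14); WM=−∞
i=3 t=12 v=1: → [8,16); WM=9
i=4 t=1 v=7: DROP (t<9-4); WM=9
i=5 t=14 v=5: → [8,18); WM=9
i=6 t=13 v=2: → [8,18); WM=9
i=7 t=14 v=6: → [8,18); WM=11
i=8 t=17 v=5: → [8,21); WM=11
i=9 t=18 v=1: → [8,22); WM=11
i=10 t=19 v=1: → [8,23); WM=11
i=11 t=21 v=4: → [8,25); WM=18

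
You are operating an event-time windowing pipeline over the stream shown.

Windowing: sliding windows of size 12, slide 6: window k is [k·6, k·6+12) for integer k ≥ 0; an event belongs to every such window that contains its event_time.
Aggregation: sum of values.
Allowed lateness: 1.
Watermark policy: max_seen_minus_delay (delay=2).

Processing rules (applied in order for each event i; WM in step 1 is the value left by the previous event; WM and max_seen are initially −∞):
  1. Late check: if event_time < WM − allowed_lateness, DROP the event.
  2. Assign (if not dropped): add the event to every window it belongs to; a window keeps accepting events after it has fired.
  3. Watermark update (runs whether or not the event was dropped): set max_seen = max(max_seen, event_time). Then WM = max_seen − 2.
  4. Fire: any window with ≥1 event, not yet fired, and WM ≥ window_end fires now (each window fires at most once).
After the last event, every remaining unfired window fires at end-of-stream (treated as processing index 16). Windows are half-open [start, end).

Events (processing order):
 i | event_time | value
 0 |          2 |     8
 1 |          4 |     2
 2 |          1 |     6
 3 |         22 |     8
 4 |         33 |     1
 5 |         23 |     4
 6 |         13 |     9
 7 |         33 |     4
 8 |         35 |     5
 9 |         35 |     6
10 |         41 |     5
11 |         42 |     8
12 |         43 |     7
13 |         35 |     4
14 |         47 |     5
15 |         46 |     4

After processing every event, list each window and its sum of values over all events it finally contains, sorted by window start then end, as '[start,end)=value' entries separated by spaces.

i=0 t=2 v=8: → [0,12); WM=0
i=1 t=4 v=2: → [0,12); WM=2
i=2 t=1 v=6: → [0,12); WM=2
i=3 t=22 v=8: → [18,30),[12,24); WM=20; [0,12) fires=16
i=4 t=33 v=1: → [30,42),[24,36); WM=31; [12,24) fires=8 [18,30) fires=8
i=5 t=23 v=4: DROP (t<31-1); WM=31
i=6 t=13 v=9: DROP (t<31-1); WM=31
i=7 t=33 v=4: → [30,42),[24,36); WM=31
i=8 t=35 v=5: → [30,42),[24,36); WM=33
i=9 t=35 v=6: → [30,42),[24,36); WM=33
i=10 t=41 v=5: → [36,48),[30,42); WM=39; [24,36) fires=16
i=11 t=42 v=8: → [42,54),[36,48); WM=40
i=12 t=43 v=7: → [42,54),[36,48); WM=41
i=13 t=35 v=4: DROP (t<41-1); WM=41
i=14 t=47 v=5: → [42,54),[36,48); WM=45; [30,42) fires=21
i=15 t=46 v=4: → [42,54),[36,48); WM=45

[0,12)=16 [12,24)=8 [18,30)=8 [24,36)=16 [30,42)=21 [36,48)=29 [42,54)=24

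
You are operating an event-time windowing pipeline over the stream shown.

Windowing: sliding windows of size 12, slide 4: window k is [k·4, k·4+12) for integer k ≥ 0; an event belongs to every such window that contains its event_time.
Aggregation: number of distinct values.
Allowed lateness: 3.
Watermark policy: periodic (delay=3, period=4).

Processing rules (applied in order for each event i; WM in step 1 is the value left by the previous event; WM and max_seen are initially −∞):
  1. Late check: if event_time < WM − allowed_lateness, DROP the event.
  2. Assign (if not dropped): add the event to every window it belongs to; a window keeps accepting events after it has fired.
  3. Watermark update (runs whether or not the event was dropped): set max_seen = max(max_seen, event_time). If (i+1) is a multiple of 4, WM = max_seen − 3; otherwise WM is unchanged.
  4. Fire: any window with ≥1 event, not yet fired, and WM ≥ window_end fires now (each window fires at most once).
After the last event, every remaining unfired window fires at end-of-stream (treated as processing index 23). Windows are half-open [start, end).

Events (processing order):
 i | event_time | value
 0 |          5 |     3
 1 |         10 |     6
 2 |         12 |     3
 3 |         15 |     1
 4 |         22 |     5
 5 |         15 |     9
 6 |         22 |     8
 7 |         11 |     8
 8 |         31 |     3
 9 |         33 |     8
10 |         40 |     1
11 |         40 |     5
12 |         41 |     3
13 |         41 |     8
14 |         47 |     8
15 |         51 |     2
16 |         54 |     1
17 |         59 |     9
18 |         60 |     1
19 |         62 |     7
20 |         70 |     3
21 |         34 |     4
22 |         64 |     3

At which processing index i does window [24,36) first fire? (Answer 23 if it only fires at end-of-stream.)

i=0 t=5 v=3: → [4,16),[0,12); WM=−∞
i=1 t=10 v=6: → [8,20),[4,16),[0,12); WM=−∞
i=2 t=12 v=3: → [12,24),[8,20),[4,16); WM=−∞
i=3 t=15 v=1: → [12,24),[8,20),[4,16); WM=12; [0,12) fires=2
i=4 t=22 v=5: → [20,32),[16,28),[12,24); WM=12
i=5 t=15 v=9: → [12,24),[8,20),[4,16); WM=12
i=6 t=22 v=8: → [20,32),[16,28),[12,24); WM=12
i=7 t=11 v=8: → [8,20),[4,16),[0,12); WM=19; [4,16) fires=5
i=8 t=31 v=3: → [28,40),[24,36),[20,32); WM=19
i=9 t=33 v=8: → [32,44),[28,40),[24,36); WM=19
i=10 t=40 v=1: → [40,52),[36,48),[32,44); WM=19
i=11 t=40 v=5: → [40,52),[36,48),[32,44); WM=37; [8,20) fires=5 [12,24) fires=5 [16,28) fires=2 [20,32) fires=3 [24,36) fires=2
i=12 t=41 v=3: → [40,52),[36,48),[32,44); WM=37
i=13 t=41 v=8: → [40,52),[36,48),[32,44); WM=37
i=14 t=47 v=8: → [44,56),[40,52),[36,48); WM=37
i=15 t=51 v=2: → [48,60),[44,56),[40,52); WM=48; [28,40) fires=2 [32,44) fires=4 [36,48) fires=4
i=16 t=54 v=1: → [52,64),[48,60),[44,56); WM=48
i=17 t=59 v=9: → [56,68),[52,64),[48,60); WM=48
i=18 t=60 v=1: → [60,72),[56,68),[52,64); WM=48
i=19 t=62 v=7: → [60,72),[56,68),[52,64); WM=59; [40,52) fires=5 [44,56) fires=3
i=20 t=70 v=3: → [68,80),[64,76),[60,72); WM=59
i=21 t=34 v=4: DROP (t<59-3); WM=59
i=22 t=64 v=3: → [64,76),[60,72),[56,68); WM=59

11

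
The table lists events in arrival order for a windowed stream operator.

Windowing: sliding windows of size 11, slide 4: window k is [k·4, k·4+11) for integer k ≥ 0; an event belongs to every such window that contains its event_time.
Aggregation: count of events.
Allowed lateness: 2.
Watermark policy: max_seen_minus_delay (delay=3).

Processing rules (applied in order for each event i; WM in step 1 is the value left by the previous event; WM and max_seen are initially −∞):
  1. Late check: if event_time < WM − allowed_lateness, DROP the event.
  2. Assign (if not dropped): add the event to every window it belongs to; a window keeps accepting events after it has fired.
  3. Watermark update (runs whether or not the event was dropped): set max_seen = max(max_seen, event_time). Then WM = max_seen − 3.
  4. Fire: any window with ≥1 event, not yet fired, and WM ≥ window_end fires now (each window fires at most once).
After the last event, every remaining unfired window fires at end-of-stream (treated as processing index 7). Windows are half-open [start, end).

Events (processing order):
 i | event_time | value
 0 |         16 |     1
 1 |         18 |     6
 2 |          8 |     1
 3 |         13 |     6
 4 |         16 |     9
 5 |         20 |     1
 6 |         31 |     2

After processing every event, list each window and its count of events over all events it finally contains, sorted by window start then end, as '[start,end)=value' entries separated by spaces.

[4,15)=1 [8,19)=4 [12,23)=5 [16,27)=4 [20,31)=1 [24,35)=1 [28,39)=1

i=0 t=16 v=1: → [16,27),[12,23),[8,19); WM=13
i=1 t=18 v=6: → [16,27),[12,23),[8,19); WM=15
i=2 t=8 v=1: DROP (t<15-2); WM=15
i=3 t=13 v=6: → [12,23),[8,19),[4,15); WM=15; [4,15) fires=1
i=4 t=16 v=9: → [16,27),[12,23),[8,19); WM=15
i=5 t=20 v=1: → [20,31),[16,27),[12,23); WM=17
i=6 t=31 v=2: → [28,39),[24,35); WM=28; [8,19) fires=4 [12,23) fires=5 [16,27) fires=4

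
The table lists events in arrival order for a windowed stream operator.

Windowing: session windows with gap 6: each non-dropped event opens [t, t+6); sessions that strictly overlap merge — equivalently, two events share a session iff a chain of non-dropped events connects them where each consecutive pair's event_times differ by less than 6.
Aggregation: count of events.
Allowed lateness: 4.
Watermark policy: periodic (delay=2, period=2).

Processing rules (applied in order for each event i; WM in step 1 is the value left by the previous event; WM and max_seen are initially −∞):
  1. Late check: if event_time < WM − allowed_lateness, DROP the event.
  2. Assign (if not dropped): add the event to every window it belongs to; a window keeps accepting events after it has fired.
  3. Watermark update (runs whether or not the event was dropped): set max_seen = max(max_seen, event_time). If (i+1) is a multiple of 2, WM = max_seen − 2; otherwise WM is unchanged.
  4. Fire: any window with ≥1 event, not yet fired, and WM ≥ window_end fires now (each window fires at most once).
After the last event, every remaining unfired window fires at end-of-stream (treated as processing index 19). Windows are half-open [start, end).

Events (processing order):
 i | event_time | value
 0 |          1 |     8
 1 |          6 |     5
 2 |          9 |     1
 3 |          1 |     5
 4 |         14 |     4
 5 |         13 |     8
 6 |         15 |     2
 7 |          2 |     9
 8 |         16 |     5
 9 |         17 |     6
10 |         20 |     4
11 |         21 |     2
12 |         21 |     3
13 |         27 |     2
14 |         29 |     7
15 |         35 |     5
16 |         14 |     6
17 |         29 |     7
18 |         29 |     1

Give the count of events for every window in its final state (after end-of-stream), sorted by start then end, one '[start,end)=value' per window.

i=0 t=1 v=8: → [1,7); WM=−∞
i=1 t=6 v=5: → [1,12); WM=4
i=2 t=9 v=1: → [1,15); WM=4
i=3 t=1 v=5: → [1,15); WM=7
i=4 t=14 v=4: → [1,20); WM=7
i=5 t=13 v=8: → [1,20); WM=12
i=6 t=15 v=2: → [1,21); WM=12
i=7 t=2 v=9: DROP (t<12-4); WM=13
i=8 t=16 v=5: → [1,22); WM=13
i=9 t=17 v=6: → [1,23); WM=15
i=10 t=20 v=4: → [1,26); WM=15
i=11 t=21 v=2: → [1,27); WM=19
i=12 t=21 v=3: → [1,27); WM=19
i=13 t=27 v=2: → [27,33); WM=25
i=14 t=29 v=7: → [27,35); WM=25
i=15 t=35 v=5: → [35,41); WM=33
i=16 t=14 v=6: DROP (t<33-4); WM=33
i=17 t=29 v=7: → [27,35); WM=33
i=18 t=29 v=1: → [27,35); WM=33

[1,27)=12 [27,35)=4 [35,41)=1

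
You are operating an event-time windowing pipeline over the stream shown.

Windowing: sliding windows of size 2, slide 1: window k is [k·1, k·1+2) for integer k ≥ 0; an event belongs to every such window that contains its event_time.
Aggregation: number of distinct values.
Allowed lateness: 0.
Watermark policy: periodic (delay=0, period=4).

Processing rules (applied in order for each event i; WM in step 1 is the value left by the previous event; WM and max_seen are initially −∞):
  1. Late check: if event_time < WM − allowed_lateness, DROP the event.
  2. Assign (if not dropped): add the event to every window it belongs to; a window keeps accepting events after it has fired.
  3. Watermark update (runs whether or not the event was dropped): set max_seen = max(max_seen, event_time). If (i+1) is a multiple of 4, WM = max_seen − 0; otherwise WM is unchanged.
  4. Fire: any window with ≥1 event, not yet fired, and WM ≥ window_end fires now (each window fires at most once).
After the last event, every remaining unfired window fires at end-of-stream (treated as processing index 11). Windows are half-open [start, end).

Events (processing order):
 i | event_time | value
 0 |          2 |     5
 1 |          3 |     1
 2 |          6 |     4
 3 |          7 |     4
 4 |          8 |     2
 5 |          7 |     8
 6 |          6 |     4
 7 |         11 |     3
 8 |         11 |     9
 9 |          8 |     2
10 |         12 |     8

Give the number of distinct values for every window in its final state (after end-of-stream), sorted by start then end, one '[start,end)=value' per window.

i=0 t=2 v=5: → [2,4),[1,3); WM=−∞
i=1 t=3 v=1: → [3,5),[2,4); WM=−∞
i=2 t=6 v=4: → [6,8),[5,7); WM=−∞
i=3 t=7 v=4: → [7,9),[6,8); WM=7; [1,3) fires=1 [2,4) fires=2 [3,5) fires=1 [5,7) fires=1
i=4 t=8 v=2: → [8,10),[7,9); WM=7
i=5 t=7 v=8: → [7,9),[6,8); WM=7
i=6 t=6 v=4: DROP (t<7-0); WM=7
i=7 t=11 v=3: → [11,13),[10,12); WM=11; [6,8) fires=2 [7,9) fires=3 [8,10) fires=1
i=8 t=11 v=9: → [11,13),[10,12); WM=11
i=9 t=8 v=2: DROP (t<11-0); WM=11
i=10 t=12 v=8: → [12,14),[11,13); WM=11

[1,3)=1 [2,4)=2 [3,5)=1 [5,7)=1 [6,8)=2 [7,9)=3 [8,10)=1 [10,12)=2 [11,13)=3 [12,14)=1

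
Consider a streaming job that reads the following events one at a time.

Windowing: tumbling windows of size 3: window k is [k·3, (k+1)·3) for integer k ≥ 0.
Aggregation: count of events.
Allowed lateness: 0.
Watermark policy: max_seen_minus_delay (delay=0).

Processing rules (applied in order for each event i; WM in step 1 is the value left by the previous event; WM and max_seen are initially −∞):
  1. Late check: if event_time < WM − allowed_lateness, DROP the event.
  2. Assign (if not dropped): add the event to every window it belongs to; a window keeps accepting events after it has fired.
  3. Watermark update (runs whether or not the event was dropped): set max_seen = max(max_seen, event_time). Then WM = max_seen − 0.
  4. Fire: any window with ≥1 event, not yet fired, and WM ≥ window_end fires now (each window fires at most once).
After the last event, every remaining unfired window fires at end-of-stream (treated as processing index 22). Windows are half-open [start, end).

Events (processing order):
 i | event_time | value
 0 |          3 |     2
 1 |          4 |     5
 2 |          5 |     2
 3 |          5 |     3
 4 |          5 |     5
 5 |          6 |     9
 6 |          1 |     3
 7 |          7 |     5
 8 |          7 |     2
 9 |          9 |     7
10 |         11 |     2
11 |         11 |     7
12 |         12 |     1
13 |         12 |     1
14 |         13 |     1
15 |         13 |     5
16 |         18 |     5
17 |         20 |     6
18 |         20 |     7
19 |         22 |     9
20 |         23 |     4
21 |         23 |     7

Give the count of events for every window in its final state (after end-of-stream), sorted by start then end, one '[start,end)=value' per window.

[3,6)=5 [6,9)=3 [9,12)=3 [12,15)=4 [18,21)=3 [21,24)=3

i=0 t=3 v=2: → [3,6); WM=3
i=1 t=4 v=5: → [3,6); WM=4
i=2 t=5 v=2: → [3,6); WM=5
i=3 t=5 v=3: → [3,6); WM=5
i=4 t=5 v=5: → [3,6); WM=5
i=5 t=6 v=9: → [6,9); WM=6; [3,6) fires=5
i=6 t=1 v=3: DROP (t<6-0); WM=6
i=7 t=7 v=5: → [6,9); WM=7
i=8 t=7 v=2: → [6,9); WM=7
i=9 t=9 v=7: → [9,12); WM=9; [6,9) fires=3
i=10 t=11 v=2: → [9,12); WM=11
i=11 t=11 v=7: → [9,12); WM=11
i=12 t=12 v=1: → [12,15); WM=12; [9,12) fires=3
i=13 t=12 v=1: → [12,15); WM=12
i=14 t=13 v=1: → [12,15); WM=13
i=15 t=13 v=5: → [12,15); WM=13
i=16 t=18 v=5: → [18,21); WM=18; [12,15) fires=4
i=17 t=20 v=6: → [18,21); WM=20
i=18 t=20 v=7: → [18,21); WM=20
i=19 t=22 v=9: → [21,24); WM=22; [18,21) fires=3
i=20 t=23 v=4: → [21,24); WM=23
i=21 t=23 v=7: → [21,24); WM=23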